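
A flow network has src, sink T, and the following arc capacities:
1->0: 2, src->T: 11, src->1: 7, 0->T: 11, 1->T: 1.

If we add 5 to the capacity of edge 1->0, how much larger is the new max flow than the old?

4

Original max flow = 14.
After raising cap(1->0), augmenting paths through that edge carry 4 more units.
New max flow = 18. Increase = 4.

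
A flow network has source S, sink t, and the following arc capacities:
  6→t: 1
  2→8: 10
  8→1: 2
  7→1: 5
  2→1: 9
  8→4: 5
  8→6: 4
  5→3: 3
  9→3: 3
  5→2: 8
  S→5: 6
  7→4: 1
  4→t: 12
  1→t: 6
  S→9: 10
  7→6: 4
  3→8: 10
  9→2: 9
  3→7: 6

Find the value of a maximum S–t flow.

13

Augment S→5→2→1→t: bottleneck 6. Total 6.
Augment S→9→3→7→6→t: bottleneck 1. Total 7.
Augment S→9→3→7→4→t: bottleneck 1. Total 8.
Augment S→9→3→8→4→t: bottleneck 1. Total 9.
Augment S→9→2→8→4→t: bottleneck 4. Total 13.
No augmenting path remains in the residual graph.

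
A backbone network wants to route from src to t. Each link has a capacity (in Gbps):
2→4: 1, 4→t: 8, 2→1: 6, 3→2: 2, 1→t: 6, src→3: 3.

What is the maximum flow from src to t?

Augment src→3→2→1→t: bottleneck 2. Total 2.
No augmenting path remains in the residual graph.

2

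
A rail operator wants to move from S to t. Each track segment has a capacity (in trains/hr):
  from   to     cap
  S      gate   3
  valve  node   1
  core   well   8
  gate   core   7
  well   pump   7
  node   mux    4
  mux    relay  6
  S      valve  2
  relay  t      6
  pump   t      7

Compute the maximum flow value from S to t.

4

Augment S→gate→core→well→pump→t: bottleneck 3. Total 3.
Augment S→valve→node→mux→relay→t: bottleneck 1. Total 4.
No augmenting path remains in the residual graph.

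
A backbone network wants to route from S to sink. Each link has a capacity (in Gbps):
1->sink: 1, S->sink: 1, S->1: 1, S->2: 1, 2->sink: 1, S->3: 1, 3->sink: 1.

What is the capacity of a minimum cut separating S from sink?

4

Max flow = 4 (via 4 augmenting paths).
In the residual at optimum, the set reachable from S is {S}.
Cut edges: S->2 (cap 1), S->3 (cap 1), S->1 (cap 1), S->sink (cap 1). Sum = 4.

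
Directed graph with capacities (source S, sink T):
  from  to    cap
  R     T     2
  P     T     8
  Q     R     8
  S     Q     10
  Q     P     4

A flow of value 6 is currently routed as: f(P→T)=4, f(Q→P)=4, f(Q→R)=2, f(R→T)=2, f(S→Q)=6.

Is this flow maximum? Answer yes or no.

Residual reachable from S: {Q, R, S}; T is not reachable.
Saturated cut: Q→P, R→T with total capacity 6 = current flow value. Flow is maximum.

Yes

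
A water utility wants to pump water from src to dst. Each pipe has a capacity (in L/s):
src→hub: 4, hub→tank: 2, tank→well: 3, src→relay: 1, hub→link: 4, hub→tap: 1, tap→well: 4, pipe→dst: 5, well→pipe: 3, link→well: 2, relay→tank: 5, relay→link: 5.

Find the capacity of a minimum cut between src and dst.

3

Max flow = 3 (via 2 augmenting paths).
In the residual at optimum, the set reachable from src is {hub, link, relay, src, tank, tap, well}.
Cut edges: well→pipe (cap 3). Sum = 3.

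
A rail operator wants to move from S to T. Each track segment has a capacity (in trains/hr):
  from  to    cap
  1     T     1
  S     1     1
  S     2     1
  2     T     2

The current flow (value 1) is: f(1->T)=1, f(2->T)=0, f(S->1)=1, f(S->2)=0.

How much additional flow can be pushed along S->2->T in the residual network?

1

Residual capacities along the path: S->2: 1, 2->T: 2.
Minimum is 1.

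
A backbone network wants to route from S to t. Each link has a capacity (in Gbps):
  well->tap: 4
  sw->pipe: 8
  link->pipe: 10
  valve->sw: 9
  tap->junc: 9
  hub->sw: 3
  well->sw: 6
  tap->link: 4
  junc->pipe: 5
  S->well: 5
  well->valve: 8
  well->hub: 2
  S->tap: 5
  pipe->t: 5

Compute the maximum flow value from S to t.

Augment S->well->sw->pipe->t: bottleneck 5. Total 5.
No augmenting path remains in the residual graph.

5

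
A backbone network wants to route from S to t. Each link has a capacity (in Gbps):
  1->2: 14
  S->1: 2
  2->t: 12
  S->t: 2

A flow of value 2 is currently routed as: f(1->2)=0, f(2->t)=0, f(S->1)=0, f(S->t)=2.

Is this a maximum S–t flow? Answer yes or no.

Residual path S->1->2->t has bottleneck 2 > 0.
Pushing 2 along it raises the flow to 4, so the given flow is not maximum.

No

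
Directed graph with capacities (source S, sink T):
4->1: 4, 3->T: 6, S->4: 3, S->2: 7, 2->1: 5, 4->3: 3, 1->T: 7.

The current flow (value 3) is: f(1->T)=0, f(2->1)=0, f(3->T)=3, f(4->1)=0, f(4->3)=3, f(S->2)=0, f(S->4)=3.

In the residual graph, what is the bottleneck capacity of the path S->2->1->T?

5

Residual capacities along the path: S->2: 7, 2->1: 5, 1->T: 7.
Minimum is 5.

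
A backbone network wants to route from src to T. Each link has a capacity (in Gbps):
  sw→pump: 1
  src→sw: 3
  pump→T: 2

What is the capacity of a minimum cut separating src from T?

Max flow = 1 (via 1 augmenting path).
In the residual at optimum, the set reachable from src is {src, sw}.
Cut edges: sw→pump (cap 1). Sum = 1.

1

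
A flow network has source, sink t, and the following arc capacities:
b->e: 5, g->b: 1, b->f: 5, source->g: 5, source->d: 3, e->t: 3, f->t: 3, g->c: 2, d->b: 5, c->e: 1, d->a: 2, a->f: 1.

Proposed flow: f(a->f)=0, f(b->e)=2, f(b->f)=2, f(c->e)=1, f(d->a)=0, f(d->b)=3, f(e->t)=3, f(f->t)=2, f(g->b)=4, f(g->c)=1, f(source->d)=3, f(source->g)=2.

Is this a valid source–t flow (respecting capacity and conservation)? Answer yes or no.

Capacity violated on g->b: flow 4 > capacity 1.

No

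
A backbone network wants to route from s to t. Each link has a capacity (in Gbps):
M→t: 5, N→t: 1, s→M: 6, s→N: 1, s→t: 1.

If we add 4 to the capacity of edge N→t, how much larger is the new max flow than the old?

Original max flow = 7.
Edge N→t does not cross the min cut (source side {M, s}), so extra capacity there cannot help.
New max flow = 7. Increase = 0.

0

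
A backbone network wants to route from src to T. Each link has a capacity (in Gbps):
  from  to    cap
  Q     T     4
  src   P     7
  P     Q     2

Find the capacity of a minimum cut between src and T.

Max flow = 2 (via 1 augmenting path).
In the residual at optimum, the set reachable from src is {P, src}.
Cut edges: P→Q (cap 2). Sum = 2.

2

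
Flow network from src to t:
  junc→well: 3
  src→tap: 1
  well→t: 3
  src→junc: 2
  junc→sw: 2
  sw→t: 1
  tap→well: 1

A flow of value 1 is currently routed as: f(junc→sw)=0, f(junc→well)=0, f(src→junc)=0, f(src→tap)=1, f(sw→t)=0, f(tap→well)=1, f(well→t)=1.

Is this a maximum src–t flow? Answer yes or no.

No

Residual path src→junc→well→t has bottleneck 2 > 0.
Pushing 2 along it raises the flow to 3, so the given flow is not maximum.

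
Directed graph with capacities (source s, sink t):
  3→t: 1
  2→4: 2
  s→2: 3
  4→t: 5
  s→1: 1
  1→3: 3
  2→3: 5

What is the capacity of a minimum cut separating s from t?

Max flow = 3 (via 2 augmenting paths).
In the residual at optimum, the set reachable from s is {1, 2, 3, s}.
Cut edges: 2→4 (cap 2), 3→t (cap 1). Sum = 3.

3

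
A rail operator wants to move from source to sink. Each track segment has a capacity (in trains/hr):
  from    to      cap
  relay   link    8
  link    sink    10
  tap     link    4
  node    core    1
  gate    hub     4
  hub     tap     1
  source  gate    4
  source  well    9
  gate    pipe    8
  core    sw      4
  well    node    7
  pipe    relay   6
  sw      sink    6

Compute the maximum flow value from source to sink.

Augment source->well->node->core->sw->sink: bottleneck 1. Total 1.
Augment source->gate->hub->tap->link->sink: bottleneck 1. Total 2.
Augment source->gate->pipe->relay->link->sink: bottleneck 3. Total 5.
No augmenting path remains in the residual graph.

5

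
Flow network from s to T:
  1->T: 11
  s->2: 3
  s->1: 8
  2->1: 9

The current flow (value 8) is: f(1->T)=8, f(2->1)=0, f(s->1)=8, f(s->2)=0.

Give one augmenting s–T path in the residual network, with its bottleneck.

s->2->1->T, bottleneck 3

Residual along s->2->1->T: s->2: 3, 2->1: 9, 1->T: 3.
Bottleneck = min = 3.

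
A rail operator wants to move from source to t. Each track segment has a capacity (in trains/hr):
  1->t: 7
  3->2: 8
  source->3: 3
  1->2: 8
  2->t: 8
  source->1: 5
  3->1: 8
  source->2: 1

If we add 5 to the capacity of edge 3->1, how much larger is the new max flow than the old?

Original max flow = 9.
Edge 3->1 does not cross the min cut (source side {source}), so extra capacity there cannot help.
New max flow = 9. Increase = 0.

0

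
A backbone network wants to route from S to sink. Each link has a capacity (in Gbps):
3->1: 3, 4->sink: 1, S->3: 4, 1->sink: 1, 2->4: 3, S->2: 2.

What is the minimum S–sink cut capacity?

Max flow = 2 (via 2 augmenting paths).
In the residual at optimum, the set reachable from S is {1, 2, 3, 4, S}.
Cut edges: 4->sink (cap 1), 1->sink (cap 1). Sum = 2.

2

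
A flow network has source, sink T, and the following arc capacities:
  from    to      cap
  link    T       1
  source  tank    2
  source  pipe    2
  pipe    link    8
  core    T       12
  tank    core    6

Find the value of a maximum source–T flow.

Augment source->tank->core->T: bottleneck 2. Total 2.
Augment source->pipe->link->T: bottleneck 1. Total 3.
No augmenting path remains in the residual graph.

3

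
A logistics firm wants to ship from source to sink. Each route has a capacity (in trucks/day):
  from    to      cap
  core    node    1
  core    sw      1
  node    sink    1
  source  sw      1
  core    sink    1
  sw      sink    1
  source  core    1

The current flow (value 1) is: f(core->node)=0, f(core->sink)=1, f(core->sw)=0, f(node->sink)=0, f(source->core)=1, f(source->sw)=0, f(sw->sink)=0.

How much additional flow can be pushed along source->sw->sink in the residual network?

Residual capacities along the path: source->sw: 1, sw->sink: 1.
Minimum is 1.

1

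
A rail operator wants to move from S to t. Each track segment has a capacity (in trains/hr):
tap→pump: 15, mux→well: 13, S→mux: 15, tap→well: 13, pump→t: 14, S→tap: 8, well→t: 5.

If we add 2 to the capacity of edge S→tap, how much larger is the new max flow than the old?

2

Original max flow = 13.
After raising cap(S→tap), augmenting paths through that edge carry 2 more units.
New max flow = 15. Increase = 2.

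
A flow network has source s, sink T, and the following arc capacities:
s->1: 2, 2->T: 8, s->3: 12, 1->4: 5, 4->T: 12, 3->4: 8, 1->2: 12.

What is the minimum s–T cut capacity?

Max flow = 10 (via 2 augmenting paths).
In the residual at optimum, the set reachable from s is {3, s}.
Cut edges: s->1 (cap 2), 3->4 (cap 8). Sum = 10.

10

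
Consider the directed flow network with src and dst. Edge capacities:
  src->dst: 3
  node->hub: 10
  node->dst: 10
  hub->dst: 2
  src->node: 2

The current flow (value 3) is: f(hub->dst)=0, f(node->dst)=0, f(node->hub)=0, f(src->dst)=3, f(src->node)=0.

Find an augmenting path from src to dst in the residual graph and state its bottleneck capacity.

src->node->dst, bottleneck 2

Residual along src->node->dst: src->node: 2, node->dst: 10.
Bottleneck = min = 2.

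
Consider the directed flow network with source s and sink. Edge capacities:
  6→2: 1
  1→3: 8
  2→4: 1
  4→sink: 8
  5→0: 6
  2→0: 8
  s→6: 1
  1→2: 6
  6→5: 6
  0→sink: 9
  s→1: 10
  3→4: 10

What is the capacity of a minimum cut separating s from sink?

11

Max flow = 11 (via 3 augmenting paths).
In the residual at optimum, the set reachable from s is {s}.
Cut edges: s→1 (cap 10), s→6 (cap 1). Sum = 11.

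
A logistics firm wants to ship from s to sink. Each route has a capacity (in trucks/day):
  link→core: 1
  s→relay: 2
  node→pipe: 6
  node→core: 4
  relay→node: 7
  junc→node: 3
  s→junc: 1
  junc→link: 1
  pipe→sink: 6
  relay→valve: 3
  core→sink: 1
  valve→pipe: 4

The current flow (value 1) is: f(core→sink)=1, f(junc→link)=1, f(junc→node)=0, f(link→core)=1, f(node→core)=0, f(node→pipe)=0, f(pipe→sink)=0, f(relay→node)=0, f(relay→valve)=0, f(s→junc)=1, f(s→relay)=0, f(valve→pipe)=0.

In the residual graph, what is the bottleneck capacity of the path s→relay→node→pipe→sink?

2

Residual capacities along the path: s→relay: 2, relay→node: 7, node→pipe: 6, pipe→sink: 6.
Minimum is 2.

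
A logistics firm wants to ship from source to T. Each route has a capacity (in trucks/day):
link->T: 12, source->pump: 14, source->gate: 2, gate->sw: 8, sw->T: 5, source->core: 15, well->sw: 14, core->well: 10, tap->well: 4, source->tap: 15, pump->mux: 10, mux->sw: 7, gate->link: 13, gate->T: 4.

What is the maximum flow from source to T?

7

Augment source->gate->T: bottleneck 2. Total 2.
Augment source->core->well->sw->T: bottleneck 5. Total 7.
No augmenting path remains in the residual graph.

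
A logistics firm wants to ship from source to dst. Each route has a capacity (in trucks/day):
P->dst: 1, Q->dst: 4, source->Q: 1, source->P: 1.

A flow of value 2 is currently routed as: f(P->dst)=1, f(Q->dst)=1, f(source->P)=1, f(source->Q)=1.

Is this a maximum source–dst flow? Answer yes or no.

Yes

Residual reachable from source: {source}; dst is not reachable.
Saturated cut: source->Q, source->P with total capacity 2 = current flow value. Flow is maximum.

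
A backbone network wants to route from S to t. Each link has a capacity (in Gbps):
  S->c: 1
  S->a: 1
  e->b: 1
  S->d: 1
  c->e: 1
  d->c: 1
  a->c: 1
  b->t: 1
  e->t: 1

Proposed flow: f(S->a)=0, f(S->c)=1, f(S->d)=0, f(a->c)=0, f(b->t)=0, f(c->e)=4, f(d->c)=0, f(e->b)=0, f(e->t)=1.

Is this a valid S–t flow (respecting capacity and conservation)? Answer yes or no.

Capacity violated on c->e: flow 4 > capacity 1.

No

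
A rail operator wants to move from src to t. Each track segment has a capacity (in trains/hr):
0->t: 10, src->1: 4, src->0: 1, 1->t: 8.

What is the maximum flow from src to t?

5

Augment src->1->t: bottleneck 4. Total 4.
Augment src->0->t: bottleneck 1. Total 5.
No augmenting path remains in the residual graph.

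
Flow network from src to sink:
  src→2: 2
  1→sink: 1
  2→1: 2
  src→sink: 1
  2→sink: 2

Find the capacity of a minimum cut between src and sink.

3

Max flow = 3 (via 2 augmenting paths).
In the residual at optimum, the set reachable from src is {src}.
Cut edges: src→2 (cap 2), src→sink (cap 1). Sum = 3.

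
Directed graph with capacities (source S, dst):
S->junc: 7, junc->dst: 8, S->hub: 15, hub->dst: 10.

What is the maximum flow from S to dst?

Augment S->hub->dst: bottleneck 10. Total 10.
Augment S->junc->dst: bottleneck 7. Total 17.
No augmenting path remains in the residual graph.

17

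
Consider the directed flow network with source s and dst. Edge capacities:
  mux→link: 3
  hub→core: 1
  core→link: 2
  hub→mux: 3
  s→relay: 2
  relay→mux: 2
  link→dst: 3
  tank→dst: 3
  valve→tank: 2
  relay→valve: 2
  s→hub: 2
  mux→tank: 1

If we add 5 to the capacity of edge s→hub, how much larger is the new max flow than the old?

2

Original max flow = 4.
After raising cap(s→hub), augmenting paths through that edge carry 2 more units.
New max flow = 6. Increase = 2.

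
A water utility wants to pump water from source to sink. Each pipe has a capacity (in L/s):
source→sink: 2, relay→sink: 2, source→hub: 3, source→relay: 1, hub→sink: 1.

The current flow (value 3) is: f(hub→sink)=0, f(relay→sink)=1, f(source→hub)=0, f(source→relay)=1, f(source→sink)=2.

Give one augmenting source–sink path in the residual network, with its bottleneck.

Residual along source→hub→sink: source→hub: 3, hub→sink: 1.
Bottleneck = min = 1.

source→hub→sink, bottleneck 1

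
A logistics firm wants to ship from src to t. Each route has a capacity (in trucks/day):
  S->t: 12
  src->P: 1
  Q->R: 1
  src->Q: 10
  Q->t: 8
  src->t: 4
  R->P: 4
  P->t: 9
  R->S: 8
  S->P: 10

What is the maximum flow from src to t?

14

Augment src->t: bottleneck 4. Total 4.
Augment src->Q->t: bottleneck 8. Total 12.
Augment src->P->t: bottleneck 1. Total 13.
Augment src->Q->R->S->t: bottleneck 1. Total 14.
No augmenting path remains in the residual graph.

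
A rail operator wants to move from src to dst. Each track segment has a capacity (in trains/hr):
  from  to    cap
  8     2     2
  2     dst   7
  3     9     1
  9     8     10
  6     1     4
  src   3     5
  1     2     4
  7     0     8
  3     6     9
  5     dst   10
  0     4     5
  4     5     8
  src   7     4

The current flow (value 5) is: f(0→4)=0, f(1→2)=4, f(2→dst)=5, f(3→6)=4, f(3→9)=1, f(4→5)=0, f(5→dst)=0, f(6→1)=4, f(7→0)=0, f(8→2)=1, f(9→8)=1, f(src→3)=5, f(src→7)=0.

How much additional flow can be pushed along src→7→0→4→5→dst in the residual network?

4

Residual capacities along the path: src→7: 4, 7→0: 8, 0→4: 5, 4→5: 8, 5→dst: 10.
Minimum is 4.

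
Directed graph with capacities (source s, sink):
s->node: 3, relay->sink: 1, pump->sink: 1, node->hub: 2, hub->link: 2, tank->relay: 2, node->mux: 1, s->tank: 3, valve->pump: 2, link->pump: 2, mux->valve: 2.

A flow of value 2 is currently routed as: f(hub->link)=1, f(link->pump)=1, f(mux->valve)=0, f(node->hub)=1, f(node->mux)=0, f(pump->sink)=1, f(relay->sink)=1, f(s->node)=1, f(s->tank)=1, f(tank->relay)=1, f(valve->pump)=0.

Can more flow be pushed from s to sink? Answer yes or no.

No

Residual reachable from s: {hub, link, mux, node, pump, relay, s, tank, valve}; sink is not reachable.
Saturated cut: relay->sink, pump->sink with total capacity 2 = current flow value. Flow is maximum.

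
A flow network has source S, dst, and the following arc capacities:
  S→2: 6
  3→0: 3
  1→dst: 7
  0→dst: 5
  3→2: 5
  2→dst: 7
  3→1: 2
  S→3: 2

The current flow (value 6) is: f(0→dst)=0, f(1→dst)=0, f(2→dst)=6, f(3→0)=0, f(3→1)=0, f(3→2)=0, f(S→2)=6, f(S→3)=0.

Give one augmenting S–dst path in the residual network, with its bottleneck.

S→3→1→dst, bottleneck 2

Residual along S→3→1→dst: S→3: 2, 3→1: 2, 1→dst: 7.
Bottleneck = min = 2.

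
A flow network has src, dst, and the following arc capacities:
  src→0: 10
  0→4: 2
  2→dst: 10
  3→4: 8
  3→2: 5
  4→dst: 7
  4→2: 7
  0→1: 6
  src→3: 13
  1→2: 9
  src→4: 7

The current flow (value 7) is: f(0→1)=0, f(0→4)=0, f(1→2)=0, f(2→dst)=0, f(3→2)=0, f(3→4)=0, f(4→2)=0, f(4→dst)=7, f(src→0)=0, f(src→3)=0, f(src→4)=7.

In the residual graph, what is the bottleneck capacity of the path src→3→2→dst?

Residual capacities along the path: src→3: 13, 3→2: 5, 2→dst: 10.
Minimum is 5.

5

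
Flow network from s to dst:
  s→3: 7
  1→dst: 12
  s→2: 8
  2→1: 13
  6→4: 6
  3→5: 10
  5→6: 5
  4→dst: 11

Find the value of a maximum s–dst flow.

Augment s→2→1→dst: bottleneck 8. Total 8.
Augment s→3→5→6→4→dst: bottleneck 5. Total 13.
No augmenting path remains in the residual graph.

13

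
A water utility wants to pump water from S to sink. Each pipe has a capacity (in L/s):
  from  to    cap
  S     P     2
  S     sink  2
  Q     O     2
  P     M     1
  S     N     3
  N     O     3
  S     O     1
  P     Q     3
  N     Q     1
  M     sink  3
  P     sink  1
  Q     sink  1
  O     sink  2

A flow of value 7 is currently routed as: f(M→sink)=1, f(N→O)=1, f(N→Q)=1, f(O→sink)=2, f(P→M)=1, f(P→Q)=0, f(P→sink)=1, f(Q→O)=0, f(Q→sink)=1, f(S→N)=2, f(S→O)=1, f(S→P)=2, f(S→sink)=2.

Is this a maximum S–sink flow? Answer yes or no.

Residual reachable from S: {N, O, S}; sink is not reachable.
Saturated cut: S→P, S→sink, N→Q, O→sink with total capacity 7 = current flow value. Flow is maximum.

Yes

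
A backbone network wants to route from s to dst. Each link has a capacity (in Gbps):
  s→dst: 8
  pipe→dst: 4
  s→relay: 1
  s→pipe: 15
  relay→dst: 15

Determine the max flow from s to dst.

13

Augment s→dst: bottleneck 8. Total 8.
Augment s→relay→dst: bottleneck 1. Total 9.
Augment s→pipe→dst: bottleneck 4. Total 13.
No augmenting path remains in the residual graph.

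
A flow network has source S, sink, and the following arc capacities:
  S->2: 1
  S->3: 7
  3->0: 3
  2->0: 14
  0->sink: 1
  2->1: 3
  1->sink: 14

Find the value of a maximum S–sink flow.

2

Augment S->2->1->sink: bottleneck 1. Total 1.
Augment S->3->0->sink: bottleneck 1. Total 2.
No augmenting path remains in the residual graph.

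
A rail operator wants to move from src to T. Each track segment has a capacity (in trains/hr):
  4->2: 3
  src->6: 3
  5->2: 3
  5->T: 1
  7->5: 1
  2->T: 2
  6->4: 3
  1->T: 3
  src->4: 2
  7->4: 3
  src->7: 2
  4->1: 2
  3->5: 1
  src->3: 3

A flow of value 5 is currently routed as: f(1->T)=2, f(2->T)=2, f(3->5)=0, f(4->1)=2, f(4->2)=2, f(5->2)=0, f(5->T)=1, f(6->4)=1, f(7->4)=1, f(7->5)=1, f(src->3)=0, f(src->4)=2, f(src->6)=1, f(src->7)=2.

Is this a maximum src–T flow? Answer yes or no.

Yes

Residual reachable from src: {2, 3, 4, 5, 6, 7, src}; T is not reachable.
Saturated cut: 4->1, 5->T, 2->T with total capacity 5 = current flow value. Flow is maximum.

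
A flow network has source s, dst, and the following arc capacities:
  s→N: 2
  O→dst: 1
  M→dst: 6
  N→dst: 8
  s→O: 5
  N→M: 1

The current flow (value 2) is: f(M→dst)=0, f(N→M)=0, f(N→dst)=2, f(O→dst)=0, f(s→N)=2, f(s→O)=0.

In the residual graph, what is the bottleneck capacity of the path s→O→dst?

1

Residual capacities along the path: s→O: 5, O→dst: 1.
Minimum is 1.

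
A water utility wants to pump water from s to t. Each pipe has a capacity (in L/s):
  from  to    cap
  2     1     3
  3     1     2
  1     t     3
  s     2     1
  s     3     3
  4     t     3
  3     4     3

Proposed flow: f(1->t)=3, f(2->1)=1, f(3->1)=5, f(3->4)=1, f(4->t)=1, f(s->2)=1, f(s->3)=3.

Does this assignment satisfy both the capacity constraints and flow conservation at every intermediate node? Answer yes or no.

Capacity violated on 3->1: flow 5 > capacity 2.

No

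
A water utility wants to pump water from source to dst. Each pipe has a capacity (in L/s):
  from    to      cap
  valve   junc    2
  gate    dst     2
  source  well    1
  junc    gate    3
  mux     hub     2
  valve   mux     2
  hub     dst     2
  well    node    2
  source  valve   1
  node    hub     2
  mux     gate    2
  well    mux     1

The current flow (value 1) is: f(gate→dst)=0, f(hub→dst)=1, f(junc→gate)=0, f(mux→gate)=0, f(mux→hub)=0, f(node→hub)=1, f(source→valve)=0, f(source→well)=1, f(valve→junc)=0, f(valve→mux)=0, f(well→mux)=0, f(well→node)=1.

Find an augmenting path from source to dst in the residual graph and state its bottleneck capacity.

Residual along source→valve→mux→hub→dst: source→valve: 1, valve→mux: 2, mux→hub: 2, hub→dst: 1.
Bottleneck = min = 1.

source→valve→mux→hub→dst, bottleneck 1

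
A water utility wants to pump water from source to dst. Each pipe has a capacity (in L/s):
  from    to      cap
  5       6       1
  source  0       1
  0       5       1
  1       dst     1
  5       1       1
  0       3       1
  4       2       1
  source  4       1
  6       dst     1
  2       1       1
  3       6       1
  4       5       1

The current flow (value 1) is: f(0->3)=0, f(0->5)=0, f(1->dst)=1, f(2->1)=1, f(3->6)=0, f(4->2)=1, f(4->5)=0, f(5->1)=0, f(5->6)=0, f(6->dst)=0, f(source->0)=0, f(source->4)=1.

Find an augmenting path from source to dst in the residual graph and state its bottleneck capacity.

source->0->5->6->dst, bottleneck 1

Residual along source->0->5->6->dst: source->0: 1, 0->5: 1, 5->6: 1, 6->dst: 1.
Bottleneck = min = 1.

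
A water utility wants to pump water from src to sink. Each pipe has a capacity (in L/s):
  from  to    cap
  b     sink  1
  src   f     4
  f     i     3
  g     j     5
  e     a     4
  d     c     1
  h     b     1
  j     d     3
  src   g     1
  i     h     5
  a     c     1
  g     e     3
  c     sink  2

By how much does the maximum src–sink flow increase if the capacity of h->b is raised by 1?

Original max flow = 2.
Even with extra capacity on h->b, another cut of capacity 2 remains binding.
New max flow = 2. Increase = 0.

0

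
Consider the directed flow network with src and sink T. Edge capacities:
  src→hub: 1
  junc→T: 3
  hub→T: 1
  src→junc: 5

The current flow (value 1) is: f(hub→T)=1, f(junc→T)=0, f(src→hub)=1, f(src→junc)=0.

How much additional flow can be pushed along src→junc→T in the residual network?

3

Residual capacities along the path: src→junc: 5, junc→T: 3.
Minimum is 3.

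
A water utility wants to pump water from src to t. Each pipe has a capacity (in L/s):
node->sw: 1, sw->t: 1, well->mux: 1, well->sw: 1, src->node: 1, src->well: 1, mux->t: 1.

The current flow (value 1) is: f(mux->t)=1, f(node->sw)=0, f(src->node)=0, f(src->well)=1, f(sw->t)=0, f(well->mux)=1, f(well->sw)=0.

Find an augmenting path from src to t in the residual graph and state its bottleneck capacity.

Residual along src->node->sw->t: src->node: 1, node->sw: 1, sw->t: 1.
Bottleneck = min = 1.

src->node->sw->t, bottleneck 1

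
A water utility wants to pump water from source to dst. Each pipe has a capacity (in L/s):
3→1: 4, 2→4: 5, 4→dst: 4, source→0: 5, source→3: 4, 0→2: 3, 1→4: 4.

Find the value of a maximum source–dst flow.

4

Augment source→0→2→4→dst: bottleneck 3. Total 3.
Augment source→3→1→4→dst: bottleneck 1. Total 4.
No augmenting path remains in the residual graph.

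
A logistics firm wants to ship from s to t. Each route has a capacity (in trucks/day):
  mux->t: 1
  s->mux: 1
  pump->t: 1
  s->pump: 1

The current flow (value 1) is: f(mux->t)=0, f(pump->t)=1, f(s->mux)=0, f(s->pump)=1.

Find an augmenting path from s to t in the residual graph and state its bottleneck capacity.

s->mux->t, bottleneck 1

Residual along s->mux->t: s->mux: 1, mux->t: 1.
Bottleneck = min = 1.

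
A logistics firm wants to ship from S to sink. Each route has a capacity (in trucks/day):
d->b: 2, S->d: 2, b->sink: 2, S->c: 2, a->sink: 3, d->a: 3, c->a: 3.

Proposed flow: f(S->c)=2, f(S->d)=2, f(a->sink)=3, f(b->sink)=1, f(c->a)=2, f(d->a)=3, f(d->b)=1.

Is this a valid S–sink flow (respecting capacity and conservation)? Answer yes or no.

Conservation fails at d: inflow 2 ≠ outflow 4.

No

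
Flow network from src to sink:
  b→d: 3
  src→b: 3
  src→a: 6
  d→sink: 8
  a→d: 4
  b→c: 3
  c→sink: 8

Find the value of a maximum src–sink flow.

7

Augment src→a→d→sink: bottleneck 4. Total 4.
Augment src→b→d→sink: bottleneck 3. Total 7.
No augmenting path remains in the residual graph.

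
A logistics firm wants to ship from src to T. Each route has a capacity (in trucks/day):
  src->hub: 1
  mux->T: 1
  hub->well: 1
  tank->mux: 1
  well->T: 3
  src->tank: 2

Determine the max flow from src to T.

Augment src->hub->well->T: bottleneck 1. Total 1.
Augment src->tank->mux->T: bottleneck 1. Total 2.
No augmenting path remains in the residual graph.

2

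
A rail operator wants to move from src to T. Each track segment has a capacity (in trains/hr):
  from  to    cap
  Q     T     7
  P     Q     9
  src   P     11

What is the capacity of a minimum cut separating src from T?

Max flow = 7 (via 1 augmenting path).
In the residual at optimum, the set reachable from src is {P, Q, src}.
Cut edges: Q->T (cap 7). Sum = 7.

7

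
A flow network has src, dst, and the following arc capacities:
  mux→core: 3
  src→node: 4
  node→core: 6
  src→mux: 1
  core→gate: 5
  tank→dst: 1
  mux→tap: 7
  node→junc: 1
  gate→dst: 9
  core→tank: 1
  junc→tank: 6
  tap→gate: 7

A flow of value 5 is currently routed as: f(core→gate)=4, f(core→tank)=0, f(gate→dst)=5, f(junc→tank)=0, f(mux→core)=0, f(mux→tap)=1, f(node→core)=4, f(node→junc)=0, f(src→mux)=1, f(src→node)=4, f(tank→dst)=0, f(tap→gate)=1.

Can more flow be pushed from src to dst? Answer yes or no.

No

Residual reachable from src: {src}; dst is not reachable.
Saturated cut: src→mux, src→node with total capacity 5 = current flow value. Flow is maximum.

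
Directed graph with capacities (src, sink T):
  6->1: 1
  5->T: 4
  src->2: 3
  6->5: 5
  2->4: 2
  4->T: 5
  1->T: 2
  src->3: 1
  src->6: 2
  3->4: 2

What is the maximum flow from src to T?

Augment src->6->5->T: bottleneck 2. Total 2.
Augment src->3->4->T: bottleneck 1. Total 3.
Augment src->2->4->T: bottleneck 2. Total 5.
No augmenting path remains in the residual graph.

5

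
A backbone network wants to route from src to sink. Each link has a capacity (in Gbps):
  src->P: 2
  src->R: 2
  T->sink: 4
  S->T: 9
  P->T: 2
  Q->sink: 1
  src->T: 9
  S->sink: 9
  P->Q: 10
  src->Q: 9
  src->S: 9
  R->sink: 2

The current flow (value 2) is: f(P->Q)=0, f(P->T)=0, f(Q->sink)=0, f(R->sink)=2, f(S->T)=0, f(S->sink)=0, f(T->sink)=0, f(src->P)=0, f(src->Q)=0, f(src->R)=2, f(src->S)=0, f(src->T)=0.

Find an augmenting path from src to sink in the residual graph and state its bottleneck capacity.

src->S->sink, bottleneck 9

Residual along src->S->sink: src->S: 9, S->sink: 9.
Bottleneck = min = 9.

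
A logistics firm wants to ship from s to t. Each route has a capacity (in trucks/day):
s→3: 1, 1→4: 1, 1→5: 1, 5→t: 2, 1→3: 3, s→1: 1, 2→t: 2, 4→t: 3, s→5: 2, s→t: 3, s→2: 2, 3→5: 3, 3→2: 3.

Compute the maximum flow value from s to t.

8

Augment s→t: bottleneck 3. Total 3.
Augment s→5→t: bottleneck 2. Total 5.
Augment s→2→t: bottleneck 2. Total 7.
Augment s→1→4→t: bottleneck 1. Total 8.
No augmenting path remains in the residual graph.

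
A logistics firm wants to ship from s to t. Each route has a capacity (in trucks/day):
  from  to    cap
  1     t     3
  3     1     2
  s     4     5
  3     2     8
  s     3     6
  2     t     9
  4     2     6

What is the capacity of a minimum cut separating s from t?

11

Max flow = 11 (via 3 augmenting paths).
In the residual at optimum, the set reachable from s is {s}.
Cut edges: s→3 (cap 6), s→4 (cap 5). Sum = 11.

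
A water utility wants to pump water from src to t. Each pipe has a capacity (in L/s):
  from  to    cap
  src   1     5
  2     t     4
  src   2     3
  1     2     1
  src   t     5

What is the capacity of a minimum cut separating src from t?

9

Max flow = 9 (via 3 augmenting paths).
In the residual at optimum, the set reachable from src is {1, src}.
Cut edges: src→2 (cap 3), src→t (cap 5), 1→2 (cap 1). Sum = 9.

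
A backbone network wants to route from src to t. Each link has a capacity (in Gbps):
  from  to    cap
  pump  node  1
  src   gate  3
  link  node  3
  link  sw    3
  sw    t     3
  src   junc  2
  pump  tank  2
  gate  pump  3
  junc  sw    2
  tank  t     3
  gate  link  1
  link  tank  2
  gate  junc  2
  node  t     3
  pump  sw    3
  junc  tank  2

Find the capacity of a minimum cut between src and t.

Max flow = 5 (via 3 augmenting paths).
In the residual at optimum, the set reachable from src is {src}.
Cut edges: src→gate (cap 3), src→junc (cap 2). Sum = 5.

5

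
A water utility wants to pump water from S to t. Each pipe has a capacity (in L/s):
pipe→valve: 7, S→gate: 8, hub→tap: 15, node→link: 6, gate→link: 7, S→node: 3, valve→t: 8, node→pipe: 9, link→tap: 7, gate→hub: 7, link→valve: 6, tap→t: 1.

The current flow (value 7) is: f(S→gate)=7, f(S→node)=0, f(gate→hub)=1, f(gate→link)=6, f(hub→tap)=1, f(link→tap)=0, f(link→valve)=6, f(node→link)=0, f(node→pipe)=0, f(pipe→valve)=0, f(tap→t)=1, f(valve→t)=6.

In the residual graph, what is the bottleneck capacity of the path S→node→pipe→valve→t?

Residual capacities along the path: S→node: 3, node→pipe: 9, pipe→valve: 7, valve→t: 2.
Minimum is 2.

2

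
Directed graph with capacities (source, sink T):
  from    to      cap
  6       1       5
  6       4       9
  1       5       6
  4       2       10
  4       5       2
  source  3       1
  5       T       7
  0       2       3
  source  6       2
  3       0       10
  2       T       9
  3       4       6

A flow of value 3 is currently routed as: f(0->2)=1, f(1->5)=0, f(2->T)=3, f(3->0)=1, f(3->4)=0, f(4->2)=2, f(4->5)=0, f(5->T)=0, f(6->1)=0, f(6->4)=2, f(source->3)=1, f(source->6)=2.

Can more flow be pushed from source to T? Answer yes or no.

No

Residual reachable from source: {source}; T is not reachable.
Saturated cut: source->3, source->6 with total capacity 3 = current flow value. Flow is maximum.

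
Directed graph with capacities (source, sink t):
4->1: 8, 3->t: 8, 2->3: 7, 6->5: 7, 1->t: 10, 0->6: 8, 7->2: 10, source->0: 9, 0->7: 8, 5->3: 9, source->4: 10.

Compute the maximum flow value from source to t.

Augment source->4->1->t: bottleneck 8. Total 8.
Augment source->0->7->2->3->t: bottleneck 7. Total 15.
Augment source->0->6->5->3->t: bottleneck 1. Total 16.
No augmenting path remains in the residual graph.

16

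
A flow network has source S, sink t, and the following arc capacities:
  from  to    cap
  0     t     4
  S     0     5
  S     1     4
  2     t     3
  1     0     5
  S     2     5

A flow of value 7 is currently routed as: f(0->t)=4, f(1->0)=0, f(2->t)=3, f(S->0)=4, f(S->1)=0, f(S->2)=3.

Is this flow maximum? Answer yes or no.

Residual reachable from S: {0, 1, 2, S}; t is not reachable.
Saturated cut: 2->t, 0->t with total capacity 7 = current flow value. Flow is maximum.

Yes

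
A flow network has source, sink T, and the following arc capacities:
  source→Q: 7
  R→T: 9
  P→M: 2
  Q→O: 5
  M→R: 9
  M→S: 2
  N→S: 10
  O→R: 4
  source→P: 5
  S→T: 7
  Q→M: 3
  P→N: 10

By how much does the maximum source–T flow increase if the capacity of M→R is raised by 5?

0

Original max flow = 12.
Edge M→R does not cross the min cut (source side {source}), so extra capacity there cannot help.
New max flow = 12. Increase = 0.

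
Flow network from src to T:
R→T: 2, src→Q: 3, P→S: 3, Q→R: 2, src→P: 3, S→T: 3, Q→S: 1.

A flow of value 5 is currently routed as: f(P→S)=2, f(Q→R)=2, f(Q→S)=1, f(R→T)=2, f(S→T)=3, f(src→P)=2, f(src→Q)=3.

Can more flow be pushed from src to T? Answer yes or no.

Residual reachable from src: {P, Q, S, src}; T is not reachable.
Saturated cut: Q→R, S→T with total capacity 5 = current flow value. Flow is maximum.

No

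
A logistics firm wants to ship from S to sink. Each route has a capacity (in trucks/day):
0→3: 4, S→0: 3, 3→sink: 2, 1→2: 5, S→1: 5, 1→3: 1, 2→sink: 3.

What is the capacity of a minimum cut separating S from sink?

Max flow = 5 (via 2 augmenting paths).
In the residual at optimum, the set reachable from S is {0, 1, 2, 3, S}.
Cut edges: 3→sink (cap 2), 2→sink (cap 3). Sum = 5.

5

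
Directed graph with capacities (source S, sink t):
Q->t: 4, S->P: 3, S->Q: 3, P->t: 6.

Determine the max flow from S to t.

6

Augment S->Q->t: bottleneck 3. Total 3.
Augment S->P->t: bottleneck 3. Total 6.
No augmenting path remains in the residual graph.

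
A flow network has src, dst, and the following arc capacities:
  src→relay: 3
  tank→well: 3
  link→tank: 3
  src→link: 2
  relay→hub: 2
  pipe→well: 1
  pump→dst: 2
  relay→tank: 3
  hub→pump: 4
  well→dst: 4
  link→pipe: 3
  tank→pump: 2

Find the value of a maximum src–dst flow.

Augment src→link→pipe→well→dst: bottleneck 1. Total 1.
Augment src→link→tank→well→dst: bottleneck 1. Total 2.
Augment src→relay→tank→well→dst: bottleneck 2. Total 4.
Augment src→relay→tank→pump→dst: bottleneck 1. Total 5.
No augmenting path remains in the residual graph.

5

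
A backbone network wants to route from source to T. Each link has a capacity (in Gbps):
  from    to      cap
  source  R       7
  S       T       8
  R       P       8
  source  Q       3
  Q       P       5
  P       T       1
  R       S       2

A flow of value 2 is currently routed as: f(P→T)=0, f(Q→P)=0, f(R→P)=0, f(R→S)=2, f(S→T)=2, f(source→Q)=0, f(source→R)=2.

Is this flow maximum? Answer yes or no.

Residual path source→R→P→T has bottleneck 1 > 0.
Pushing 1 along it raises the flow to 3, so the given flow is not maximum.

No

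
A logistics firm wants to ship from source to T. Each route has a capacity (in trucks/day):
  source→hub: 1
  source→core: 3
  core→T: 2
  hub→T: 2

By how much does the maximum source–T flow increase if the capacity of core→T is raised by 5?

1

Original max flow = 3.
After raising cap(core→T), augmenting paths through that edge carry 1 more unit.
New max flow = 4. Increase = 1.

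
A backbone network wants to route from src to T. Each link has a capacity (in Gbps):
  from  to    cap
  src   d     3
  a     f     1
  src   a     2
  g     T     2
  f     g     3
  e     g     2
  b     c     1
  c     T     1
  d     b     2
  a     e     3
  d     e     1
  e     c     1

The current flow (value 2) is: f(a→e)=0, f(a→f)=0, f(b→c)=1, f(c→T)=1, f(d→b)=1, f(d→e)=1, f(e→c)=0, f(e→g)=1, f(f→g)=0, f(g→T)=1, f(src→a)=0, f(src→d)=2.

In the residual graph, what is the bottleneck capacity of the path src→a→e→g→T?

Residual capacities along the path: src→a: 2, a→e: 3, e→g: 1, g→T: 1.
Minimum is 1.

1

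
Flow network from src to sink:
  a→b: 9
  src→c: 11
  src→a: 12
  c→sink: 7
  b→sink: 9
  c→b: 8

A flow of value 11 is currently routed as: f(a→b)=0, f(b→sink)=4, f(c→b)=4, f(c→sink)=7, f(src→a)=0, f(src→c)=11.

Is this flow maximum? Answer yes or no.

No

Residual path src→a→b→sink has bottleneck 5 > 0.
Pushing 5 along it raises the flow to 16, so the given flow is not maximum.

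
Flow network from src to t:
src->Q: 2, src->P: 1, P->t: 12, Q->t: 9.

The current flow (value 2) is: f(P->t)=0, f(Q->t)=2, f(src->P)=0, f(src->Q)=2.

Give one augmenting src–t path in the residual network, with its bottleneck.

src->P->t, bottleneck 1

Residual along src->P->t: src->P: 1, P->t: 12.
Bottleneck = min = 1.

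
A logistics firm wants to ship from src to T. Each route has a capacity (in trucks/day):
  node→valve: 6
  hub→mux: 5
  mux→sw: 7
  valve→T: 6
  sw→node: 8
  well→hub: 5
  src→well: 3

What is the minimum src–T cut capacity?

Max flow = 3 (via 1 augmenting path).
In the residual at optimum, the set reachable from src is {src}.
Cut edges: src→well (cap 3). Sum = 3.

3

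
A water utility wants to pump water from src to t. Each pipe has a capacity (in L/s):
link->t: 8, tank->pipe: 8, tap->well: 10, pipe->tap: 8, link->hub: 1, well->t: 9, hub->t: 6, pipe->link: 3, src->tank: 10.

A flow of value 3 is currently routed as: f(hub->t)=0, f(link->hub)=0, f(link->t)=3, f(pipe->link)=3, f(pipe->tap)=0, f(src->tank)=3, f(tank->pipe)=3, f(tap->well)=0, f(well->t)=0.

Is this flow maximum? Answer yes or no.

No

Residual path src->tank->pipe->tap->well->t has bottleneck 5 > 0.
Pushing 5 along it raises the flow to 8, so the given flow is not maximum.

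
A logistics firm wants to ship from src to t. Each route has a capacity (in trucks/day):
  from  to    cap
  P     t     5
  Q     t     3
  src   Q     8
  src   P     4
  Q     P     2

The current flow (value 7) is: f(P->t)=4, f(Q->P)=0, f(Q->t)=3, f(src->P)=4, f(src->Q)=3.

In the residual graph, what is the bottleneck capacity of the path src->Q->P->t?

Residual capacities along the path: src->Q: 5, Q->P: 2, P->t: 1.
Minimum is 1.

1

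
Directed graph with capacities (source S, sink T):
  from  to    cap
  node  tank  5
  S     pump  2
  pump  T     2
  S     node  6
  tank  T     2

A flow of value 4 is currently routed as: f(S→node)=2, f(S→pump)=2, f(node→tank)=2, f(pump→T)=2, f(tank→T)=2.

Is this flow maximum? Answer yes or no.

Yes

Residual reachable from S: {S, node, tank}; T is not reachable.
Saturated cut: S→pump, tank→T with total capacity 4 = current flow value. Flow is maximum.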